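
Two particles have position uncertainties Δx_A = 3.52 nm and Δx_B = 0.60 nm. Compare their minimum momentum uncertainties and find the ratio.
Particle B has the larger minimum momentum uncertainty, by a factor of 5.87.

For each particle, the minimum momentum uncertainty is Δp_min = ℏ/(2Δx):

Particle A: Δp_A = ℏ/(2×3.520e-09 m) = 1.498e-26 kg·m/s
Particle B: Δp_B = ℏ/(2×6.000e-10 m) = 8.788e-26 kg·m/s

Ratio: Δp_B/Δp_A = 5.87

Since Δp_min ∝ 1/Δx, the particle with smaller position uncertainty (B) has larger momentum uncertainty.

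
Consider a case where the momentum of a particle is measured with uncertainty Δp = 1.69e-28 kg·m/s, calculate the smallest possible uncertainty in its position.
312.003 nm

Using the Heisenberg uncertainty principle:
ΔxΔp ≥ ℏ/2

The minimum uncertainty in position is:
Δx_min = ℏ/(2Δp)
Δx_min = (1.055e-34 J·s) / (2 × 1.690e-28 kg·m/s)
Δx_min = 3.120e-07 m = 312.003 nm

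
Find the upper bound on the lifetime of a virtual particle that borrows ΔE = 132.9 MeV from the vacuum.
2.476 ys

Using the energy-time uncertainty principle:
ΔEΔt ≥ ℏ/2

For a virtual particle borrowing energy ΔE, the maximum lifetime is:
Δt_max = ℏ/(2ΔE)

Converting energy:
ΔE = 132.9 MeV = 2.129e-11 J

Δt_max = (1.055e-34 J·s) / (2 × 2.129e-11 J)
Δt_max = 2.476e-24 s = 2.476 ys

Virtual particles with higher borrowed energy exist for shorter times.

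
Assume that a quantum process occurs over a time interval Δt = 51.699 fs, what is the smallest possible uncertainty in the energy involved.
6.366 meV

Using the energy-time uncertainty principle:
ΔEΔt ≥ ℏ/2

The minimum uncertainty in energy is:
ΔE_min = ℏ/(2Δt)
ΔE_min = (1.055e-34 J·s) / (2 × 5.170e-14 s)
ΔE_min = 1.020e-21 J = 6.366 meV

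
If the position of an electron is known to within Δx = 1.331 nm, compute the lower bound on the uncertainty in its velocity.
43.489 km/s

Using the Heisenberg uncertainty principle and Δp = mΔv:
ΔxΔp ≥ ℏ/2
Δx(mΔv) ≥ ℏ/2

The minimum uncertainty in velocity is:
Δv_min = ℏ/(2mΔx)
Δv_min = (1.055e-34 J·s) / (2 × 9.109e-31 kg × 1.331e-09 m)
Δv_min = 4.349e+04 m/s = 43.489 km/s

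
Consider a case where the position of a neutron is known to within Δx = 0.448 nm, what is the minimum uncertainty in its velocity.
70.270 m/s

Using the Heisenberg uncertainty principle and Δp = mΔv:
ΔxΔp ≥ ℏ/2
Δx(mΔv) ≥ ℏ/2

The minimum uncertainty in velocity is:
Δv_min = ℏ/(2mΔx)
Δv_min = (1.055e-34 J·s) / (2 × 1.675e-27 kg × 4.480e-10 m)
Δv_min = 7.027e+01 m/s = 70.270 m/s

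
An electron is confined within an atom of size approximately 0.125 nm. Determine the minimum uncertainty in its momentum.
4.218 × 10^-25 kg·m/s

Using the Heisenberg uncertainty principle:
ΔxΔp ≥ ℏ/2

With Δx ≈ L = 1.250e-10 m (the confinement size):
Δp_min = ℏ/(2Δx)
Δp_min = (1.055e-34 J·s) / (2 × 1.250e-10 m)
Δp_min = 4.218e-25 kg·m/s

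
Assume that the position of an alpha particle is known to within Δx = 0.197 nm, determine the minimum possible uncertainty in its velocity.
40.282 m/s

Using the Heisenberg uncertainty principle and Δp = mΔv:
ΔxΔp ≥ ℏ/2
Δx(mΔv) ≥ ℏ/2

The minimum uncertainty in velocity is:
Δv_min = ℏ/(2mΔx)
Δv_min = (1.055e-34 J·s) / (2 × 6.645e-27 kg × 1.970e-10 m)
Δv_min = 4.028e+01 m/s = 40.282 m/s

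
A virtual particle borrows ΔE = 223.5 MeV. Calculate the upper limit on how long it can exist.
1.473 ys

Using the energy-time uncertainty principle:
ΔEΔt ≥ ℏ/2

For a virtual particle borrowing energy ΔE, the maximum lifetime is:
Δt_max = ℏ/(2ΔE)

Converting energy:
ΔE = 223.5 MeV = 3.581e-11 J

Δt_max = (1.055e-34 J·s) / (2 × 3.581e-11 J)
Δt_max = 1.473e-24 s = 1.473 ys

Virtual particles with higher borrowed energy exist for shorter times.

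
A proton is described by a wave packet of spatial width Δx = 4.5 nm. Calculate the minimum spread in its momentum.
1.172 × 10^-26 kg·m/s

For a wave packet, the spatial width Δx and momentum spread Δp are related by the uncertainty principle:
ΔxΔp ≥ ℏ/2

The minimum momentum spread is:
Δp_min = ℏ/(2Δx)
Δp_min = (1.055e-34 J·s) / (2 × 4.500e-09 m)
Δp_min = 1.172e-26 kg·m/s

A wave packet cannot have both a well-defined position and well-defined momentum.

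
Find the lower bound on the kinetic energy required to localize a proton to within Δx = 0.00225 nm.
1.025 eV

Localizing a particle requires giving it sufficient momentum uncertainty:

1. From uncertainty principle: Δp ≥ ℏ/(2Δx)
   Δp_min = (1.055e-34 J·s) / (2 × 2.250e-12 m)
   Δp_min = 2.343e-23 kg·m/s

2. This momentum uncertainty corresponds to kinetic energy:
   KE ≈ (Δp)²/(2m) = (2.343e-23)²/(2 × 1.673e-27 kg)
   KE = 1.642e-19 J = 1.025 eV

Tighter localization requires more energy.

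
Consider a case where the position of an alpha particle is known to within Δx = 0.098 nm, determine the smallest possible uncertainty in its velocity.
80.974 m/s

Using the Heisenberg uncertainty principle and Δp = mΔv:
ΔxΔp ≥ ℏ/2
Δx(mΔv) ≥ ℏ/2

The minimum uncertainty in velocity is:
Δv_min = ℏ/(2mΔx)
Δv_min = (1.055e-34 J·s) / (2 × 6.645e-27 kg × 9.800e-11 m)
Δv_min = 8.097e+01 m/s = 80.974 m/s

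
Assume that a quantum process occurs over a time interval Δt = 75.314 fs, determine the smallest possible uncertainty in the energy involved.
4.370 meV

Using the energy-time uncertainty principle:
ΔEΔt ≥ ℏ/2

The minimum uncertainty in energy is:
ΔE_min = ℏ/(2Δt)
ΔE_min = (1.055e-34 J·s) / (2 × 7.531e-14 s)
ΔE_min = 7.001e-22 J = 4.370 meV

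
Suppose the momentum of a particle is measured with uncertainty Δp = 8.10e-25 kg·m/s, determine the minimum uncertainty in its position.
65.097 pm

Using the Heisenberg uncertainty principle:
ΔxΔp ≥ ℏ/2

The minimum uncertainty in position is:
Δx_min = ℏ/(2Δp)
Δx_min = (1.055e-34 J·s) / (2 × 8.100e-25 kg·m/s)
Δx_min = 6.510e-11 m = 65.097 pm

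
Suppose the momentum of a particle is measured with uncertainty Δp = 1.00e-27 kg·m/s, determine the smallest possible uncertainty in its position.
52.729 nm

Using the Heisenberg uncertainty principle:
ΔxΔp ≥ ℏ/2

The minimum uncertainty in position is:
Δx_min = ℏ/(2Δp)
Δx_min = (1.055e-34 J·s) / (2 × 1.000e-27 kg·m/s)
Δx_min = 5.273e-08 m = 52.729 nm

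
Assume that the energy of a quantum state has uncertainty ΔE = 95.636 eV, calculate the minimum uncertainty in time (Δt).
3.441 as

Using the energy-time uncertainty principle:
ΔEΔt ≥ ℏ/2

The minimum uncertainty in time is:
Δt_min = ℏ/(2ΔE)
Δt_min = (1.055e-34 J·s) / (2 × 1.532e-17 J)
Δt_min = 3.441e-18 s = 3.441 as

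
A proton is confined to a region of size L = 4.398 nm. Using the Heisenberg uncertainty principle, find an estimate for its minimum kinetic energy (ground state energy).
268.191 neV

Using the uncertainty principle to estimate ground state energy:

1. The position uncertainty is approximately the confinement size:
   Δx ≈ L = 4.398e-09 m

2. From ΔxΔp ≥ ℏ/2, the minimum momentum uncertainty is:
   Δp ≈ ℏ/(2L) = 1.199e-26 kg·m/s

3. The kinetic energy is approximately:
   KE ≈ (Δp)²/(2m) = (1.199e-26)²/(2 × 1.673e-27 kg)
   KE ≈ 4.297e-26 J = 268.191 neV

This is an order-of-magnitude estimate of the ground state energy.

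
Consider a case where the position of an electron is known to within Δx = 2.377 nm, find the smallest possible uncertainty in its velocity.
24.352 km/s

Using the Heisenberg uncertainty principle and Δp = mΔv:
ΔxΔp ≥ ℏ/2
Δx(mΔv) ≥ ℏ/2

The minimum uncertainty in velocity is:
Δv_min = ℏ/(2mΔx)
Δv_min = (1.055e-34 J·s) / (2 × 9.109e-31 kg × 2.377e-09 m)
Δv_min = 2.435e+04 m/s = 24.352 km/s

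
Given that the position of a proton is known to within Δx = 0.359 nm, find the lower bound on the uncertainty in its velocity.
87.812 m/s

Using the Heisenberg uncertainty principle and Δp = mΔv:
ΔxΔp ≥ ℏ/2
Δx(mΔv) ≥ ℏ/2

The minimum uncertainty in velocity is:
Δv_min = ℏ/(2mΔx)
Δv_min = (1.055e-34 J·s) / (2 × 1.673e-27 kg × 3.590e-10 m)
Δv_min = 8.781e+01 m/s = 87.812 m/s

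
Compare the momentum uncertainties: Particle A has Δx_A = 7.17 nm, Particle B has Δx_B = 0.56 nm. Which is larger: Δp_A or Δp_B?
Particle B has the larger minimum momentum uncertainty, by a factor of 12.80.

For each particle, the minimum momentum uncertainty is Δp_min = ℏ/(2Δx):

Particle A: Δp_A = ℏ/(2×7.170e-09 m) = 7.354e-27 kg·m/s
Particle B: Δp_B = ℏ/(2×5.600e-10 m) = 9.416e-26 kg·m/s

Ratio: Δp_B/Δp_A = 12.80

Since Δp_min ∝ 1/Δx, the particle with smaller position uncertainty (B) has larger momentum uncertainty.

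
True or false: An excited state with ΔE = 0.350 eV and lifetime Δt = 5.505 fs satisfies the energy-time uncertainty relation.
Yes, it satisfies the uncertainty relation.

Calculate the product ΔEΔt:
ΔE = 0.350 eV = 5.608e-20 J
ΔEΔt = (5.608e-20 J) × (5.505e-15 s)
ΔEΔt = 3.087e-34 J·s

Compare to the minimum allowed value ℏ/2:
ℏ/2 = 5.273e-35 J·s

Since ΔEΔt = 3.087e-34 J·s ≥ 5.273e-35 J·s = ℏ/2,
this satisfies the uncertainty relation.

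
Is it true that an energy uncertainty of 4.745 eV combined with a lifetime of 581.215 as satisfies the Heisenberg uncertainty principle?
Yes, it satisfies the uncertainty relation.

Calculate the product ΔEΔt:
ΔE = 4.745 eV = 7.602e-19 J
ΔEΔt = (7.602e-19 J) × (5.812e-16 s)
ΔEΔt = 4.419e-34 J·s

Compare to the minimum allowed value ℏ/2:
ℏ/2 = 5.273e-35 J·s

Since ΔEΔt = 4.419e-34 J·s ≥ 5.273e-35 J·s = ℏ/2,
this satisfies the uncertainty relation.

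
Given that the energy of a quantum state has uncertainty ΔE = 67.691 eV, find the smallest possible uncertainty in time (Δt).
4.862 as

Using the energy-time uncertainty principle:
ΔEΔt ≥ ℏ/2

The minimum uncertainty in time is:
Δt_min = ℏ/(2ΔE)
Δt_min = (1.055e-34 J·s) / (2 × 1.085e-17 J)
Δt_min = 4.862e-18 s = 4.862 as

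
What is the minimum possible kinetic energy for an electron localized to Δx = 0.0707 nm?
1.906 eV

Localizing a particle requires giving it sufficient momentum uncertainty:

1. From uncertainty principle: Δp ≥ ℏ/(2Δx)
   Δp_min = (1.055e-34 J·s) / (2 × 7.070e-11 m)
   Δp_min = 7.458e-25 kg·m/s

2. This momentum uncertainty corresponds to kinetic energy:
   KE ≈ (Δp)²/(2m) = (7.458e-25)²/(2 × 9.109e-31 kg)
   KE = 3.053e-19 J = 1.906 eV

Tighter localization requires more energy.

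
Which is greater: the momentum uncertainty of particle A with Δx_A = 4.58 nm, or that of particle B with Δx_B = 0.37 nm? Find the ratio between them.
Particle B has the larger minimum momentum uncertainty, by a factor of 12.38.

For each particle, the minimum momentum uncertainty is Δp_min = ℏ/(2Δx):

Particle A: Δp_A = ℏ/(2×4.580e-09 m) = 1.151e-26 kg·m/s
Particle B: Δp_B = ℏ/(2×3.700e-10 m) = 1.425e-25 kg·m/s

Ratio: Δp_B/Δp_A = 12.38

Since Δp_min ∝ 1/Δx, the particle with smaller position uncertainty (B) has larger momentum uncertainty.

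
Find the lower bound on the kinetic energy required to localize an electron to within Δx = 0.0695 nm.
1.972 eV

Localizing a particle requires giving it sufficient momentum uncertainty:

1. From uncertainty principle: Δp ≥ ℏ/(2Δx)
   Δp_min = (1.055e-34 J·s) / (2 × 6.950e-11 m)
   Δp_min = 7.587e-25 kg·m/s

2. This momentum uncertainty corresponds to kinetic energy:
   KE ≈ (Δp)²/(2m) = (7.587e-25)²/(2 × 9.109e-31 kg)
   KE = 3.159e-19 J = 1.972 eV

Tighter localization requires more energy.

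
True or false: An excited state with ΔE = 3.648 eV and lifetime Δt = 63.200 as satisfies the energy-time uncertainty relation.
No, it violates the uncertainty relation.

Calculate the product ΔEΔt:
ΔE = 3.648 eV = 5.845e-19 J
ΔEΔt = (5.845e-19 J) × (6.320e-17 s)
ΔEΔt = 3.694e-35 J·s

Compare to the minimum allowed value ℏ/2:
ℏ/2 = 5.273e-35 J·s

Since ΔEΔt = 3.694e-35 J·s < 5.273e-35 J·s = ℏ/2,
this violates the uncertainty relation.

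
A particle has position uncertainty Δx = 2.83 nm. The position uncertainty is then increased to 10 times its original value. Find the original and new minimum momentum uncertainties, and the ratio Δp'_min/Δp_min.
Original Δp_min = 1.863 × 10^-26 kg·m/s; new Δp'_min = 1.863 × 10^-27 kg·m/s; ratio Δp'_min/Δp_min = 1/10.

From the uncertainty principle ΔxΔp ≥ ℏ/2, the minimum momentum uncertainty is Δp_min = ℏ/(2Δx).

Original (Δx = 2.83 nm = 2.830e-09 m):
Δp_min = (1.055e-34 J·s)/(2 × 2.830e-09 m) = 1.863e-26 kg·m/s

When Δx → 10Δx:
Δp'_min = ℏ/(2 × 10Δx) = (1/10) × ℏ/(2Δx) = (1/10) × Δp_min
Δp'_min = 1/10 × 1.863e-26 kg·m/s = 1.863e-27 kg·m/s

Since Δp_min ∝ 1/Δx, when Δx is increased to 10 times its original value, Δp_min decreases to 1/10 of its original value.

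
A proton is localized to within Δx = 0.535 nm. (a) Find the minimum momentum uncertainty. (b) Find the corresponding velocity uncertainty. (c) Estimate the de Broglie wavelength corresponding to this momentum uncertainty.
(a) Δp_min = 9.856 × 10^-26 kg·m/s
(b) Δv_min = 58.924 m/s
(c) λ_dB = 6.723 nm

Step-by-step:

(a) From the uncertainty principle:
Δp_min = ℏ/(2Δx) = (1.055e-34 J·s)/(2 × 5.350e-10 m) = 9.856e-26 kg·m/s

(b) The velocity uncertainty:
Δv = Δp/m = (9.856e-26 kg·m/s)/(1.673e-27 kg) = 5.892e+01 m/s = 58.924 m/s

(c) The de Broglie wavelength for this momentum:
λ = h/p = (6.626e-34 J·s)/(9.856e-26 kg·m/s) = 6.723e-09 m = 6.723 nm

Note: The de Broglie wavelength is comparable to the localization size, as expected from wave-particle duality.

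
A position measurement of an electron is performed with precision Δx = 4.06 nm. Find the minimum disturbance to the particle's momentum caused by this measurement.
1.299 × 10^-26 kg·m/s

The uncertainty principle implies that measuring position disturbs momentum:
ΔxΔp ≥ ℏ/2

When we measure position with precision Δx, we necessarily introduce a momentum uncertainty:
Δp ≥ ℏ/(2Δx)
Δp_min = (1.055e-34 J·s) / (2 × 4.060e-09 m)
Δp_min = 1.299e-26 kg·m/s

The more precisely we measure position, the greater the momentum disturbance.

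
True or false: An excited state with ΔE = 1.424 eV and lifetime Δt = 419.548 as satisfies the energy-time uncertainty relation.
Yes, it satisfies the uncertainty relation.

Calculate the product ΔEΔt:
ΔE = 1.424 eV = 2.281e-19 J
ΔEΔt = (2.281e-19 J) × (4.195e-16 s)
ΔEΔt = 9.572e-35 J·s

Compare to the minimum allowed value ℏ/2:
ℏ/2 = 5.273e-35 J·s

Since ΔEΔt = 9.572e-35 J·s ≥ 5.273e-35 J·s = ℏ/2,
this satisfies the uncertainty relation.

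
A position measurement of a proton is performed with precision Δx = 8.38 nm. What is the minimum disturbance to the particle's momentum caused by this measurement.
6.292 × 10^-27 kg·m/s

The uncertainty principle implies that measuring position disturbs momentum:
ΔxΔp ≥ ℏ/2

When we measure position with precision Δx, we necessarily introduce a momentum uncertainty:
Δp ≥ ℏ/(2Δx)
Δp_min = (1.055e-34 J·s) / (2 × 8.380e-09 m)
Δp_min = 6.292e-27 kg·m/s

The more precisely we measure position, the greater the momentum disturbance.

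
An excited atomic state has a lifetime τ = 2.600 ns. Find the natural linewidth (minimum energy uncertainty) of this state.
126.579 neV

Using the energy-time uncertainty principle:
ΔEΔt ≥ ℏ/2

The lifetime τ represents the time uncertainty Δt.
The natural linewidth (minimum energy uncertainty) is:

ΔE = ℏ/(2τ)
ΔE = (1.055e-34 J·s) / (2 × 2.600e-09 s)
ΔE = 2.028e-26 J = 126.579 neV

This natural linewidth limits the precision of spectroscopic measurements.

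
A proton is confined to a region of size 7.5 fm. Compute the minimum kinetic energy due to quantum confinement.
92.221 keV

Using the uncertainty principle:

1. Position uncertainty: Δx ≈ 7.500e-15 m
2. Minimum momentum uncertainty: Δp = ℏ/(2Δx) = 7.030e-21 kg·m/s
3. Minimum kinetic energy:
   KE = (Δp)²/(2m) = (7.030e-21)²/(2 × 1.673e-27 kg)
   KE = 1.478e-14 J = 92.221 keV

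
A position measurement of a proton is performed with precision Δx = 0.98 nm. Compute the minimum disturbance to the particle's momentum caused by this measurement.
5.380 × 10^-26 kg·m/s

The uncertainty principle implies that measuring position disturbs momentum:
ΔxΔp ≥ ℏ/2

When we measure position with precision Δx, we necessarily introduce a momentum uncertainty:
Δp ≥ ℏ/(2Δx)
Δp_min = (1.055e-34 J·s) / (2 × 9.800e-10 m)
Δp_min = 5.380e-26 kg·m/s

The more precisely we measure position, the greater the momentum disturbance.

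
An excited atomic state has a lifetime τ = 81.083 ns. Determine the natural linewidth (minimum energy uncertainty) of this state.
4.059 neV

Using the energy-time uncertainty principle:
ΔEΔt ≥ ℏ/2

The lifetime τ represents the time uncertainty Δt.
The natural linewidth (minimum energy uncertainty) is:

ΔE = ℏ/(2τ)
ΔE = (1.055e-34 J·s) / (2 × 8.108e-08 s)
ΔE = 6.503e-28 J = 4.059 neV

This natural linewidth limits the precision of spectroscopic measurements.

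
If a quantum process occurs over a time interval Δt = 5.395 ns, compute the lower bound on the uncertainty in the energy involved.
61.002 neV

Using the energy-time uncertainty principle:
ΔEΔt ≥ ℏ/2

The minimum uncertainty in energy is:
ΔE_min = ℏ/(2Δt)
ΔE_min = (1.055e-34 J·s) / (2 × 5.395e-09 s)
ΔE_min = 9.774e-27 J = 61.002 neV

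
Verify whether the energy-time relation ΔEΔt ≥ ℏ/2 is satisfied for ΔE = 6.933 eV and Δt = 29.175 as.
No, it violates the uncertainty relation.

Calculate the product ΔEΔt:
ΔE = 6.933 eV = 1.111e-18 J
ΔEΔt = (1.111e-18 J) × (2.918e-17 s)
ΔEΔt = 3.241e-35 J·s

Compare to the minimum allowed value ℏ/2:
ℏ/2 = 5.273e-35 J·s

Since ΔEΔt = 3.241e-35 J·s < 5.273e-35 J·s = ℏ/2,
this violates the uncertainty relation.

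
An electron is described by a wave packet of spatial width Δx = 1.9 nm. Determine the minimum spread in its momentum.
2.775 × 10^-26 kg·m/s

For a wave packet, the spatial width Δx and momentum spread Δp are related by the uncertainty principle:
ΔxΔp ≥ ℏ/2

The minimum momentum spread is:
Δp_min = ℏ/(2Δx)
Δp_min = (1.055e-34 J·s) / (2 × 1.900e-09 m)
Δp_min = 2.775e-26 kg·m/s

A wave packet cannot have both a well-defined position and well-defined momentum.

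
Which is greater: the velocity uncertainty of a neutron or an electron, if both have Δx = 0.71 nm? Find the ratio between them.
The electron has the larger minimum velocity uncertainty, by a ratio of 1838.7.

For both particles, Δp_min = ℏ/(2Δx) = 7.427e-26 kg·m/s (same for both).

The velocity uncertainty is Δv = Δp/m:
- neutron: Δv = 7.427e-26 / 1.675e-27 = 4.434e+01 m/s = 44.340 m/s
- electron: Δv = 7.427e-26 / 9.109e-31 = 8.153e+04 m/s = 81.527 km/s

Ratio: 8.153e+04 / 4.434e+01 = 1838.7

The lighter particle has larger velocity uncertainty because Δv ∝ 1/m.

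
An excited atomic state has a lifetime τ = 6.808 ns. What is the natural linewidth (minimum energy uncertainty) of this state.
48.341 neV

Using the energy-time uncertainty principle:
ΔEΔt ≥ ℏ/2

The lifetime τ represents the time uncertainty Δt.
The natural linewidth (minimum energy uncertainty) is:

ΔE = ℏ/(2τ)
ΔE = (1.055e-34 J·s) / (2 × 6.808e-09 s)
ΔE = 7.745e-27 J = 48.341 neV

This natural linewidth limits the precision of spectroscopic measurements.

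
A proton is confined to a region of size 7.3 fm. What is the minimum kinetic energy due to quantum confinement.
97.344 keV

Using the uncertainty principle:

1. Position uncertainty: Δx ≈ 7.300e-15 m
2. Minimum momentum uncertainty: Δp = ℏ/(2Δx) = 7.223e-21 kg·m/s
3. Minimum kinetic energy:
   KE = (Δp)²/(2m) = (7.223e-21)²/(2 × 1.673e-27 kg)
   KE = 1.560e-14 J = 97.344 keV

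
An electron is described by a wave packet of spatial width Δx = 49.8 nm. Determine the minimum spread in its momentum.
1.059 × 10^-27 kg·m/s

For a wave packet, the spatial width Δx and momentum spread Δp are related by the uncertainty principle:
ΔxΔp ≥ ℏ/2

The minimum momentum spread is:
Δp_min = ℏ/(2Δx)
Δp_min = (1.055e-34 J·s) / (2 × 4.980e-08 m)
Δp_min = 1.059e-27 kg·m/s

A wave packet cannot have both a well-defined position and well-defined momentum.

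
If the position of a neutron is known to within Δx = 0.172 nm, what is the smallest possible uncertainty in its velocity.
183.030 m/s

Using the Heisenberg uncertainty principle and Δp = mΔv:
ΔxΔp ≥ ℏ/2
Δx(mΔv) ≥ ℏ/2

The minimum uncertainty in velocity is:
Δv_min = ℏ/(2mΔx)
Δv_min = (1.055e-34 J·s) / (2 × 1.675e-27 kg × 1.720e-10 m)
Δv_min = 1.830e+02 m/s = 183.030 m/s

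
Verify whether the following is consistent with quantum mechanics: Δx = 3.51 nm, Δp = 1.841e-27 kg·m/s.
No, it violates the uncertainty principle (impossible measurement).

Calculate the product ΔxΔp:
ΔxΔp = (3.510e-09 m) × (1.841e-27 kg·m/s)
ΔxΔp = 6.462e-36 J·s

Compare to the minimum allowed value ℏ/2:
ℏ/2 = 5.273e-35 J·s

Since ΔxΔp = 6.462e-36 J·s < 5.273e-35 J·s = ℏ/2,
the measurement violates the uncertainty principle.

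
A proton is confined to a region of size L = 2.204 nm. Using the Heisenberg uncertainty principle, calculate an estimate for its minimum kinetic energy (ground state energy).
1.068 μeV

Using the uncertainty principle to estimate ground state energy:

1. The position uncertainty is approximately the confinement size:
   Δx ≈ L = 2.204e-09 m

2. From ΔxΔp ≥ ℏ/2, the minimum momentum uncertainty is:
   Δp ≈ ℏ/(2L) = 2.392e-26 kg·m/s

3. The kinetic energy is approximately:
   KE ≈ (Δp)²/(2m) = (2.392e-26)²/(2 × 1.673e-27 kg)
   KE ≈ 1.711e-25 J = 1.068 μeV

This is an order-of-magnitude estimate of the ground state energy.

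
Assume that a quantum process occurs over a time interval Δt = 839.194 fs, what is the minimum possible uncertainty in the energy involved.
392.169 μeV

Using the energy-time uncertainty principle:
ΔEΔt ≥ ℏ/2

The minimum uncertainty in energy is:
ΔE_min = ℏ/(2Δt)
ΔE_min = (1.055e-34 J·s) / (2 × 8.392e-13 s)
ΔE_min = 6.283e-23 J = 392.169 μeV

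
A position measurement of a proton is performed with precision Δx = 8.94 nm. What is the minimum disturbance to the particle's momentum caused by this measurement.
5.898 × 10^-27 kg·m/s

The uncertainty principle implies that measuring position disturbs momentum:
ΔxΔp ≥ ℏ/2

When we measure position with precision Δx, we necessarily introduce a momentum uncertainty:
Δp ≥ ℏ/(2Δx)
Δp_min = (1.055e-34 J·s) / (2 × 8.940e-09 m)
Δp_min = 5.898e-27 kg·m/s

The more precisely we measure position, the greater the momentum disturbance.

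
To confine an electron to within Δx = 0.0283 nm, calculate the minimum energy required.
11.893 eV

Localizing a particle requires giving it sufficient momentum uncertainty:

1. From uncertainty principle: Δp ≥ ℏ/(2Δx)
   Δp_min = (1.055e-34 J·s) / (2 × 2.830e-11 m)
   Δp_min = 1.863e-24 kg·m/s

2. This momentum uncertainty corresponds to kinetic energy:
   KE ≈ (Δp)²/(2m) = (1.863e-24)²/(2 × 9.109e-31 kg)
   KE = 1.905e-18 J = 11.893 eV

Tighter localization requires more energy.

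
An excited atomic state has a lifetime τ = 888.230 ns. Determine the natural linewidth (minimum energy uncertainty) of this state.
370.519 peV

Using the energy-time uncertainty principle:
ΔEΔt ≥ ℏ/2

The lifetime τ represents the time uncertainty Δt.
The natural linewidth (minimum energy uncertainty) is:

ΔE = ℏ/(2τ)
ΔE = (1.055e-34 J·s) / (2 × 8.882e-07 s)
ΔE = 5.936e-29 J = 370.519 peV

This natural linewidth limits the precision of spectroscopic measurements.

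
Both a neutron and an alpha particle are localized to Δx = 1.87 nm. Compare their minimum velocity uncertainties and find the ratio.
The neutron has the larger minimum velocity uncertainty, by a ratio of 4.0.

For both particles, Δp_min = ℏ/(2Δx) = 2.820e-26 kg·m/s (same for both).

The velocity uncertainty is Δv = Δp/m:
- neutron: Δv = 2.820e-26 / 1.675e-27 = 1.683e+01 m/s = 16.835 m/s
- alpha particle: Δv = 2.820e-26 / 6.645e-27 = 4.244e+00 m/s = 4.244 m/s

Ratio: 1.683e+01 / 4.244e+00 = 4.0

The lighter particle has larger velocity uncertainty because Δv ∝ 1/m.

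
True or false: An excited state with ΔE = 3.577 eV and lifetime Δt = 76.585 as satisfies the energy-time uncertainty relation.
No, it violates the uncertainty relation.

Calculate the product ΔEΔt:
ΔE = 3.577 eV = 5.731e-19 J
ΔEΔt = (5.731e-19 J) × (7.658e-17 s)
ΔEΔt = 4.389e-35 J·s

Compare to the minimum allowed value ℏ/2:
ℏ/2 = 5.273e-35 J·s

Since ΔEΔt = 4.389e-35 J·s < 5.273e-35 J·s = ℏ/2,
this violates the uncertainty relation.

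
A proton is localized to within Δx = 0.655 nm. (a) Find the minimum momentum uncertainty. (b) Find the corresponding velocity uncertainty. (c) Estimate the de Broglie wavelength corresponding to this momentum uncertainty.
(a) Δp_min = 8.050 × 10^-26 kg·m/s
(b) Δv_min = 48.129 m/s
(c) λ_dB = 8.231 nm

Step-by-step:

(a) From the uncertainty principle:
Δp_min = ℏ/(2Δx) = (1.055e-34 J·s)/(2 × 6.550e-10 m) = 8.050e-26 kg·m/s

(b) The velocity uncertainty:
Δv = Δp/m = (8.050e-26 kg·m/s)/(1.673e-27 kg) = 4.813e+01 m/s = 48.129 m/s

(c) The de Broglie wavelength for this momentum:
λ = h/p = (6.626e-34 J·s)/(8.050e-26 kg·m/s) = 8.231e-09 m = 8.231 nm

Note: The de Broglie wavelength is comparable to the localization size, as expected from wave-particle duality.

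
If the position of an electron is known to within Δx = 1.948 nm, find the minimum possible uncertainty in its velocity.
29.714 km/s

Using the Heisenberg uncertainty principle and Δp = mΔv:
ΔxΔp ≥ ℏ/2
Δx(mΔv) ≥ ℏ/2

The minimum uncertainty in velocity is:
Δv_min = ℏ/(2mΔx)
Δv_min = (1.055e-34 J·s) / (2 × 9.109e-31 kg × 1.948e-09 m)
Δv_min = 2.971e+04 m/s = 29.714 km/s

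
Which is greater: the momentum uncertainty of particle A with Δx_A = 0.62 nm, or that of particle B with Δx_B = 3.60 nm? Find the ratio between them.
Particle A has the larger minimum momentum uncertainty, by a factor of 5.81.

For each particle, the minimum momentum uncertainty is Δp_min = ℏ/(2Δx):

Particle A: Δp_A = ℏ/(2×6.200e-10 m) = 8.505e-26 kg·m/s
Particle B: Δp_B = ℏ/(2×3.600e-09 m) = 1.465e-26 kg·m/s

Ratio: Δp_A/Δp_B = 5.81

Since Δp_min ∝ 1/Δx, the particle with smaller position uncertainty (A) has larger momentum uncertainty.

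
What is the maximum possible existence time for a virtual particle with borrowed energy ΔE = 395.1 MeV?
8.330 × 10^-25 s

Using the energy-time uncertainty principle:
ΔEΔt ≥ ℏ/2

For a virtual particle borrowing energy ΔE, the maximum lifetime is:
Δt_max = ℏ/(2ΔE)

Converting energy:
ΔE = 395.1 MeV = 6.330e-11 J

Δt_max = (1.055e-34 J·s) / (2 × 6.330e-11 J)
Δt_max = 8.330e-25 s = 8.330 × 10^-25 s

Virtual particles with higher borrowed energy exist for shorter times.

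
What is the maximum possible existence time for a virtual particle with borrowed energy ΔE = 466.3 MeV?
7.058 × 10^-25 s

Using the energy-time uncertainty principle:
ΔEΔt ≥ ℏ/2

For a virtual particle borrowing energy ΔE, the maximum lifetime is:
Δt_max = ℏ/(2ΔE)

Converting energy:
ΔE = 466.3 MeV = 7.471e-11 J

Δt_max = (1.055e-34 J·s) / (2 × 7.471e-11 J)
Δt_max = 7.058e-25 s = 7.058 × 10^-25 s

Virtual particles with higher borrowed energy exist for shorter times.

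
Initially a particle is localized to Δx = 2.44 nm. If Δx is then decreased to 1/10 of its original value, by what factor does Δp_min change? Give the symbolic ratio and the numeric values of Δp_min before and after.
Original Δp_min = 2.161 × 10^-26 kg·m/s; new Δp'_min = 2.161 × 10^-25 kg·m/s; ratio Δp'_min/Δp_min = 10.

From the uncertainty principle ΔxΔp ≥ ℏ/2, the minimum momentum uncertainty is Δp_min = ℏ/(2Δx).

Original (Δx = 2.44 nm = 2.440e-09 m):
Δp_min = (1.055e-34 J·s)/(2 × 2.440e-09 m) = 2.161e-26 kg·m/s

When Δx → (1/10)Δx:
Δp'_min = ℏ/(2 × (1/10)Δx) = 10 × ℏ/(2Δx) = 10 × Δp_min
Δp'_min = 10 × 2.161e-26 kg·m/s = 2.161e-25 kg·m/s

Since Δp_min ∝ 1/Δx, when Δx is decreased to 1/10 of its original value, Δp_min increases to 10 times its original value.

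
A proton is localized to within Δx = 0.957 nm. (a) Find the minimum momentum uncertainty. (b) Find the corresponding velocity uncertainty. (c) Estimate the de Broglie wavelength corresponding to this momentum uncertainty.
(a) Δp_min = 5.510 × 10^-26 kg·m/s
(b) Δv_min = 32.941 m/s
(c) λ_dB = 12.026 nm

Step-by-step:

(a) From the uncertainty principle:
Δp_min = ℏ/(2Δx) = (1.055e-34 J·s)/(2 × 9.570e-10 m) = 5.510e-26 kg·m/s

(b) The velocity uncertainty:
Δv = Δp/m = (5.510e-26 kg·m/s)/(1.673e-27 kg) = 3.294e+01 m/s = 32.941 m/s

(c) The de Broglie wavelength for this momentum:
λ = h/p = (6.626e-34 J·s)/(5.510e-26 kg·m/s) = 1.203e-08 m = 12.026 nm

Note: The de Broglie wavelength is comparable to the localization size, as expected from wave-particle duality.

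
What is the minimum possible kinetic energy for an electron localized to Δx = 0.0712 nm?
1.879 eV

Localizing a particle requires giving it sufficient momentum uncertainty:

1. From uncertainty principle: Δp ≥ ℏ/(2Δx)
   Δp_min = (1.055e-34 J·s) / (2 × 7.120e-11 m)
   Δp_min = 7.406e-25 kg·m/s

2. This momentum uncertainty corresponds to kinetic energy:
   KE ≈ (Δp)²/(2m) = (7.406e-25)²/(2 × 9.109e-31 kg)
   KE = 3.010e-19 J = 1.879 eV

Tighter localization requires more energy.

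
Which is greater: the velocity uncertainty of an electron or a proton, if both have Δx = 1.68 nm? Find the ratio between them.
The electron has the larger minimum velocity uncertainty, by a ratio of 1836.2.

For both particles, Δp_min = ℏ/(2Δx) = 3.139e-26 kg·m/s (same for both).

The velocity uncertainty is Δv = Δp/m:
- electron: Δv = 3.139e-26 / 9.109e-31 = 3.445e+04 m/s = 34.455 km/s
- proton: Δv = 3.139e-26 / 1.673e-27 = 1.876e+01 m/s = 18.765 m/s

Ratio: 3.445e+04 / 1.876e+01 = 1836.2

The lighter particle has larger velocity uncertainty because Δv ∝ 1/m.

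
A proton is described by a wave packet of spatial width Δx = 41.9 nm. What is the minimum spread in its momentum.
1.258 × 10^-27 kg·m/s

For a wave packet, the spatial width Δx and momentum spread Δp are related by the uncertainty principle:
ΔxΔp ≥ ℏ/2

The minimum momentum spread is:
Δp_min = ℏ/(2Δx)
Δp_min = (1.055e-34 J·s) / (2 × 4.190e-08 m)
Δp_min = 1.258e-27 kg·m/s

A wave packet cannot have both a well-defined position and well-defined momentum.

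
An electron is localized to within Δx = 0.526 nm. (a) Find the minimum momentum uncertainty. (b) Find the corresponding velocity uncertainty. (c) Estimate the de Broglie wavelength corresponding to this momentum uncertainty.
(a) Δp_min = 1.002 × 10^-25 kg·m/s
(b) Δv_min = 110.045 km/s
(c) λ_dB = 6.610 nm

Step-by-step:

(a) From the uncertainty principle:
Δp_min = ℏ/(2Δx) = (1.055e-34 J·s)/(2 × 5.260e-10 m) = 1.002e-25 kg·m/s

(b) The velocity uncertainty:
Δv = Δp/m = (1.002e-25 kg·m/s)/(9.109e-31 kg) = 1.100e+05 m/s = 110.045 km/s

(c) The de Broglie wavelength for this momentum:
λ = h/p = (6.626e-34 J·s)/(1.002e-25 kg·m/s) = 6.610e-09 m = 6.610 nm

Note: The de Broglie wavelength is comparable to the localization size, as expected from wave-particle duality.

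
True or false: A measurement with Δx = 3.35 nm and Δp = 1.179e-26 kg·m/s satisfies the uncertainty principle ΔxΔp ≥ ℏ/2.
No, it violates the uncertainty principle (impossible measurement).

Calculate the product ΔxΔp:
ΔxΔp = (3.350e-09 m) × (1.179e-26 kg·m/s)
ΔxΔp = 3.950e-35 J·s

Compare to the minimum allowed value ℏ/2:
ℏ/2 = 5.273e-35 J·s

Since ΔxΔp = 3.950e-35 J·s < 5.273e-35 J·s = ℏ/2,
the measurement violates the uncertainty principle.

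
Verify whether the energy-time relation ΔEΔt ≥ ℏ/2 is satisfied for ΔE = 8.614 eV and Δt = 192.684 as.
Yes, it satisfies the uncertainty relation.

Calculate the product ΔEΔt:
ΔE = 8.614 eV = 1.380e-18 J
ΔEΔt = (1.380e-18 J) × (1.927e-16 s)
ΔEΔt = 2.659e-34 J·s

Compare to the minimum allowed value ℏ/2:
ℏ/2 = 5.273e-35 J·s

Since ΔEΔt = 2.659e-34 J·s ≥ 5.273e-35 J·s = ℏ/2,
this satisfies the uncertainty relation.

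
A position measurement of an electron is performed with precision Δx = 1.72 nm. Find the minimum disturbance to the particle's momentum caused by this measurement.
3.066 × 10^-26 kg·m/s

The uncertainty principle implies that measuring position disturbs momentum:
ΔxΔp ≥ ℏ/2

When we measure position with precision Δx, we necessarily introduce a momentum uncertainty:
Δp ≥ ℏ/(2Δx)
Δp_min = (1.055e-34 J·s) / (2 × 1.720e-09 m)
Δp_min = 3.066e-26 kg·m/s

The more precisely we measure position, the greater the momentum disturbance.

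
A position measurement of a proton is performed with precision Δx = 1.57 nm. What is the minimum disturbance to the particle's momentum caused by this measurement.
3.359 × 10^-26 kg·m/s

The uncertainty principle implies that measuring position disturbs momentum:
ΔxΔp ≥ ℏ/2

When we measure position with precision Δx, we necessarily introduce a momentum uncertainty:
Δp ≥ ℏ/(2Δx)
Δp_min = (1.055e-34 J·s) / (2 × 1.570e-09 m)
Δp_min = 3.359e-26 kg·m/s

The more precisely we measure position, the greater the momentum disturbance.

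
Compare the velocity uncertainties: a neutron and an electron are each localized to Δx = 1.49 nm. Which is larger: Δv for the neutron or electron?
The electron has the larger minimum velocity uncertainty, by a ratio of 1838.7.

For both particles, Δp_min = ℏ/(2Δx) = 3.539e-26 kg·m/s (same for both).

The velocity uncertainty is Δv = Δp/m:
- neutron: Δv = 3.539e-26 / 1.675e-27 = 2.113e+01 m/s = 21.128 m/s
- electron: Δv = 3.539e-26 / 9.109e-31 = 3.885e+04 m/s = 38.848 km/s

Ratio: 3.885e+04 / 2.113e+01 = 1838.7

The lighter particle has larger velocity uncertainty because Δv ∝ 1/m.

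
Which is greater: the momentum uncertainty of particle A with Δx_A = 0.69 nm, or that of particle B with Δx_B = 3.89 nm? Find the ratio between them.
Particle A has the larger minimum momentum uncertainty, by a factor of 5.64.

For each particle, the minimum momentum uncertainty is Δp_min = ℏ/(2Δx):

Particle A: Δp_A = ℏ/(2×6.900e-10 m) = 7.642e-26 kg·m/s
Particle B: Δp_B = ℏ/(2×3.890e-09 m) = 1.355e-26 kg·m/s

Ratio: Δp_A/Δp_B = 5.64

Since Δp_min ∝ 1/Δx, the particle with smaller position uncertainty (A) has larger momentum uncertainty.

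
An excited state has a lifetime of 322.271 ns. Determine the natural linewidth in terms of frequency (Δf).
246.927 kHz

Using the energy-time uncertainty principle and E = hf:
ΔEΔt ≥ ℏ/2
hΔf·Δt ≥ ℏ/2

The minimum frequency uncertainty is:
Δf = ℏ/(2hτ) = 1/(4πτ)
Δf = 1/(4π × 3.223e-07 s)
Δf = 2.469e+05 Hz = 246.927 kHz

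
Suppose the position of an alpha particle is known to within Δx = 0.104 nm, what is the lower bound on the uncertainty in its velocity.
76.303 m/s

Using the Heisenberg uncertainty principle and Δp = mΔv:
ΔxΔp ≥ ℏ/2
Δx(mΔv) ≥ ℏ/2

The minimum uncertainty in velocity is:
Δv_min = ℏ/(2mΔx)
Δv_min = (1.055e-34 J·s) / (2 × 6.645e-27 kg × 1.040e-10 m)
Δv_min = 7.630e+01 m/s = 76.303 m/s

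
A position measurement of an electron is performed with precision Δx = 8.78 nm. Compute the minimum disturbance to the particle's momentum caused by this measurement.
6.006 × 10^-27 kg·m/s

The uncertainty principle implies that measuring position disturbs momentum:
ΔxΔp ≥ ℏ/2

When we measure position with precision Δx, we necessarily introduce a momentum uncertainty:
Δp ≥ ℏ/(2Δx)
Δp_min = (1.055e-34 J·s) / (2 × 8.780e-09 m)
Δp_min = 6.006e-27 kg·m/s

The more precisely we measure position, the greater the momentum disturbance.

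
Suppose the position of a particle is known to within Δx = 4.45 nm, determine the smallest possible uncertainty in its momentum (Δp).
1.185 × 10^-26 kg·m/s

Using the Heisenberg uncertainty principle:
ΔxΔp ≥ ℏ/2

The minimum uncertainty in momentum is:
Δp_min = ℏ/(2Δx)
Δp_min = (1.055e-34 J·s) / (2 × 4.450e-09 m)
Δp_min = 1.185e-26 kg·m/s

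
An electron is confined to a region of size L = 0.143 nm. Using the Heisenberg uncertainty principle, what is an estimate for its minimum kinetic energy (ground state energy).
465.791 meV

Using the uncertainty principle to estimate ground state energy:

1. The position uncertainty is approximately the confinement size:
   Δx ≈ L = 1.430e-10 m

2. From ΔxΔp ≥ ℏ/2, the minimum momentum uncertainty is:
   Δp ≈ ℏ/(2L) = 3.687e-25 kg·m/s

3. The kinetic energy is approximately:
   KE ≈ (Δp)²/(2m) = (3.687e-25)²/(2 × 9.109e-31 kg)
   KE ≈ 7.463e-20 J = 465.791 meV

This is an order-of-magnitude estimate of the ground state energy.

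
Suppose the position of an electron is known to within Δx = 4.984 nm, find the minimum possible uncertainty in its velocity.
11.614 km/s

Using the Heisenberg uncertainty principle and Δp = mΔv:
ΔxΔp ≥ ℏ/2
Δx(mΔv) ≥ ℏ/2

The minimum uncertainty in velocity is:
Δv_min = ℏ/(2mΔx)
Δv_min = (1.055e-34 J·s) / (2 × 9.109e-31 kg × 4.984e-09 m)
Δv_min = 1.161e+04 m/s = 11.614 km/s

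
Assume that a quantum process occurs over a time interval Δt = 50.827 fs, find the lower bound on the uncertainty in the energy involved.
6.475 meV

Using the energy-time uncertainty principle:
ΔEΔt ≥ ℏ/2

The minimum uncertainty in energy is:
ΔE_min = ℏ/(2Δt)
ΔE_min = (1.055e-34 J·s) / (2 × 5.083e-14 s)
ΔE_min = 1.037e-21 J = 6.475 meV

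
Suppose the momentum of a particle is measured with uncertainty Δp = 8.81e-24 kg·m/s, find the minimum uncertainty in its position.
5.985 pm

Using the Heisenberg uncertainty principle:
ΔxΔp ≥ ℏ/2

The minimum uncertainty in position is:
Δx_min = ℏ/(2Δp)
Δx_min = (1.055e-34 J·s) / (2 × 8.810e-24 kg·m/s)
Δx_min = 5.985e-12 m = 5.985 pm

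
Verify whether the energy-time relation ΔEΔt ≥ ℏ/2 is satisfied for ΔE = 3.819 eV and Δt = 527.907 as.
Yes, it satisfies the uncertainty relation.

Calculate the product ΔEΔt:
ΔE = 3.819 eV = 6.119e-19 J
ΔEΔt = (6.119e-19 J) × (5.279e-16 s)
ΔEΔt = 3.230e-34 J·s

Compare to the minimum allowed value ℏ/2:
ℏ/2 = 5.273e-35 J·s

Since ΔEΔt = 3.230e-34 J·s ≥ 5.273e-35 J·s = ℏ/2,
this satisfies the uncertainty relation.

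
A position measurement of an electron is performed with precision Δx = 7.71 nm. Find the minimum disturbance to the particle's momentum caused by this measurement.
6.839 × 10^-27 kg·m/s

The uncertainty principle implies that measuring position disturbs momentum:
ΔxΔp ≥ ℏ/2

When we measure position with precision Δx, we necessarily introduce a momentum uncertainty:
Δp ≥ ℏ/(2Δx)
Δp_min = (1.055e-34 J·s) / (2 × 7.710e-09 m)
Δp_min = 6.839e-27 kg·m/s

The more precisely we measure position, the greater the momentum disturbance.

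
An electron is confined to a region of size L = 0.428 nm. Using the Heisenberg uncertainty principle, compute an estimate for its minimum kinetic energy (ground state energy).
51.997 meV

Using the uncertainty principle to estimate ground state energy:

1. The position uncertainty is approximately the confinement size:
   Δx ≈ L = 4.280e-10 m

2. From ΔxΔp ≥ ℏ/2, the minimum momentum uncertainty is:
   Δp ≈ ℏ/(2L) = 1.232e-25 kg·m/s

3. The kinetic energy is approximately:
   KE ≈ (Δp)²/(2m) = (1.232e-25)²/(2 × 9.109e-31 kg)
   KE ≈ 8.331e-21 J = 51.997 meV

This is an order-of-magnitude estimate of the ground state energy.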